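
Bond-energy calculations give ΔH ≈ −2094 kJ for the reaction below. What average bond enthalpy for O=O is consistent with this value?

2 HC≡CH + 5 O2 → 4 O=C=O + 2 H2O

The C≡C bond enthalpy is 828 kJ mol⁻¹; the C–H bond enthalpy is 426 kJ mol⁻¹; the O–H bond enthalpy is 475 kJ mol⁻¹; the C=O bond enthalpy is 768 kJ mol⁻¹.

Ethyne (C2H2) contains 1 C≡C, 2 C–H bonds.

D(O=O) ≈ 518 kJ/mol

Let D be the O=O bond energy.
Σ(broken) = 2×828 + 4×426 + 5×D = 3360 + 5D
Σ(formed) = 8×768 + 4×475 = 8044
ΔH = Σ(broken) − Σ(formed) = (3360 + 5D) − (8044) = −4684 + 5D
Setting this equal to −2094 kJ gives 5D = 2590, so D = 518 kJ/mol.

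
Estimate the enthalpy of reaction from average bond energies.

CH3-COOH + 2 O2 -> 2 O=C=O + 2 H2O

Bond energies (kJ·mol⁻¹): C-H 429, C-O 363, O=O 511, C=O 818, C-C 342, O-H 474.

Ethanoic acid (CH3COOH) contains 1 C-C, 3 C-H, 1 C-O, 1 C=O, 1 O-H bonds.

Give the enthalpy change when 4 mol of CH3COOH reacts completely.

ΔH = −3448 kJ

Bonds broken (reactants):
  C-C: 1 × 342 = 342
  C-H: 3 × 429 = 1287
  C-O: 1 × 363 = 363
  C=O: 1 × 818 = 818
  O-H: 1 × 474 = 474
  O=O: 2 × 511 = 1022
  Σ(broken) = 4306 kJ
Bonds formed (products):
  C=O: 4 × 818 = 3272
  O-H: 4 × 474 = 1896
  Σ(formed) = 5168 kJ
ΔH = Σ(broken) − Σ(formed) = 4306 − 5168 = −862 kJ
For 4× the reaction as written: 4 × (−862) = −3448 kJ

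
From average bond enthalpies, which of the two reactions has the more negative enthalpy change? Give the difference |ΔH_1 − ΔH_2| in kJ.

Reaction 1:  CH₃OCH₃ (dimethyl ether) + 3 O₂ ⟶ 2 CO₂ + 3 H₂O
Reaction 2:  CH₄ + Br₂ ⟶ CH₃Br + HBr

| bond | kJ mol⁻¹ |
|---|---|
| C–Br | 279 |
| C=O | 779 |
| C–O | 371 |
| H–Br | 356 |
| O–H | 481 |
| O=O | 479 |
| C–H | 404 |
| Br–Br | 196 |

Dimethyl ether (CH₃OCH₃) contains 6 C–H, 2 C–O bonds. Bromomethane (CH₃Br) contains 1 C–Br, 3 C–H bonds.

Reaction 1:
  Bonds broken (reactants):
    C–H: 6 × 404 = 2424
    C–O: 2 × 371 = 742
    O=O: 3 × 479 = 1437
    Σ(broken) = 4603 kJ
  Bonds formed (products):
    C=O: 4 × 779 = 3116
    O–H: 6 × 481 = 2886
    Σ(formed) = 6002 kJ
  ΔH_1 = 4603 − 6002 = −1399 kJ
Reaction 2:
  Bonds broken (reactants):
    Br–Br: 1 × 196 = 196
    C–H: 4 × 404 = 1616
    Σ(broken) = 1812 kJ
  Bonds formed (products):
    C–Br: 1 × 279 = 279
    C–H: 3 × 404 = 1212
    H–Br: 1 × 356 = 356
    Σ(formed) = 1847 kJ
  ΔH_2 = 1812 − 1847 = −35 kJ
ΔH_1 − ΔH_2 = −1364 kJ, so reaction 1 has the more negative ΔH; |ΔH_1 − ΔH_2| = 1364 kJ.

Reaction 1, by 1364 kJ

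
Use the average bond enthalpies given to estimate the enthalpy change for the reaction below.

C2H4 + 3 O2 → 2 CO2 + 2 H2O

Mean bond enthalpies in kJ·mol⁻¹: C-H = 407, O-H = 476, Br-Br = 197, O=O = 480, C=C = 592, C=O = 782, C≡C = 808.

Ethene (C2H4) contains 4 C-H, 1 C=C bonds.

ΔH ≈ −1372 kJ

Bonds broken (reactants):
  C-H: 4 × 407 = 1628
  C=C: 1 × 592 = 592
  O=O: 3 × 480 = 1440
  Σ(broken) = 3660 kJ
Bonds formed (products):
  C=O: 4 × 782 = 3128
  O-H: 4 × 476 = 1904
  Σ(formed) = 5032 kJ
ΔH = Σ(broken) − Σ(formed) = 3660 − 5032 = −1372 kJ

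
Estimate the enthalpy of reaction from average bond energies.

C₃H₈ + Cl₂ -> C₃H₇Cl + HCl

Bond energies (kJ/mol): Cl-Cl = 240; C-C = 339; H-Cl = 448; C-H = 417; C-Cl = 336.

ΔH ≈ −127 kJ

Bonds broken (reactants):
  C-C: 2 × 339 = 678
  C-H: 8 × 417 = 3336
  Cl-Cl: 1 × 240 = 240
  Σ(broken) = 4254 kJ
Bonds formed (products):
  C-C: 2 × 339 = 678
  C-Cl: 1 × 336 = 336
  C-H: 7 × 417 = 2919
  H-Cl: 1 × 448 = 448
  Σ(formed) = 4381 kJ
ΔH = Σ(broken) − Σ(formed) = 4254 − 4381 = −127 kJ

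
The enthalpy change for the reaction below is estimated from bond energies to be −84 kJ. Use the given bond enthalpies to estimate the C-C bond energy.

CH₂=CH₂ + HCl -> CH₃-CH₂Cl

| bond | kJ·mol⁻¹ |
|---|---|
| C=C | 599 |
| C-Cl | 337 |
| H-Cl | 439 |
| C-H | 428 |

Let D be the C-C bond energy.
Σ(broken) = 4×428 + 1×599 + 1×439 = 2750
Σ(formed) = 1×D + 1×337 + 5×428 = 2477 + D
ΔH = Σ(broken) − Σ(formed) = (2750) − (2477 + D) = +273 − D
Setting this equal to −84 kJ gives D = 357 kJ/mol.

D(C-C) ≈ 357 kJ/mol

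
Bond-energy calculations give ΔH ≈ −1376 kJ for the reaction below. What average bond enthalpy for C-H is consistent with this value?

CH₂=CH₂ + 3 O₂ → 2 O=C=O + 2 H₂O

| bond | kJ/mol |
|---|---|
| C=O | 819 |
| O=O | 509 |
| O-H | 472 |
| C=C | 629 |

D(C-H) ≈ 408 kJ/mol

Let D be the C-H bond energy.
Σ(broken) = 4×D + 1×629 + 3×509 = 2156 + 4D
Σ(formed) = 4×819 + 4×472 = 5164
ΔH = Σ(broken) − Σ(formed) = (2156 + 4D) − (5164) = −3008 + 4D
Setting this equal to −1376 kJ gives 4D = 1632, so D = 408 kJ/mol.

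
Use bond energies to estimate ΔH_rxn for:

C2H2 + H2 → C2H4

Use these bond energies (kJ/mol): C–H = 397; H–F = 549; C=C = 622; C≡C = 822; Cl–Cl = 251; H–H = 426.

ΔH ≈ −168 kJ

Bonds broken (reactants):
  C≡C: 1 × 822 = 822
  C–H: 2 × 397 = 794
  H–H: 1 × 426 = 426
  Σ(broken) = 2042 kJ
Bonds formed (products):
  C–H: 4 × 397 = 1588
  C=C: 1 × 622 = 622
  Σ(formed) = 2210 kJ
ΔH = Σ(broken) − Σ(formed) = 2042 − 2210 = −168 kJ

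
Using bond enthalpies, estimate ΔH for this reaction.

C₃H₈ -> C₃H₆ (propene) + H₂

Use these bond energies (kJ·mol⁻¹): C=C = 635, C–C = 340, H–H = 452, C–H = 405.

ΔH ≈ +63 kJ

Bonds broken (reactants):
  C–C: 2 × 340 = 680
  C–H: 8 × 405 = 3240
  Σ(broken) = 3920 kJ
Bonds formed (products):
  C–C: 1 × 340 = 340
  C–H: 6 × 405 = 2430
  C=C: 1 × 635 = 635
  H–H: 1 × 452 = 452
  Σ(formed) = 3857 kJ
ΔH = Σ(broken) − Σ(formed) = 3920 − 3857 = +63 kJ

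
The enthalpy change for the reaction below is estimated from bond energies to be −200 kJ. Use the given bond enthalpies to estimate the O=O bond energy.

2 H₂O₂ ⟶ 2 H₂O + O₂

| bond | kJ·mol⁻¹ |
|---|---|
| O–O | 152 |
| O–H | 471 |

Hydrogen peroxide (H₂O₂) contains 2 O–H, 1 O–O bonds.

Let D be the O=O bond energy.
Σ(broken) = 4×471 + 2×152 = 2188
Σ(formed) = 4×471 + 1×D = 1884 + D
ΔH = Σ(broken) − Σ(formed) = (2188) − (1884 + D) = +304 − D
Setting this equal to −200 kJ gives D = 504 kJ/mol.

D(O=O) ≈ 504 kJ/mol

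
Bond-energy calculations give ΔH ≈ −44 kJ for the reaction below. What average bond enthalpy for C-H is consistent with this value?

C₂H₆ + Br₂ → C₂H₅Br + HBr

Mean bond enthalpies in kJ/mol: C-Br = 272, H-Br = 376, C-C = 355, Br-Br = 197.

D(C-H) ≈ 407 kJ/mol

Let D be the C-H bond energy.
Σ(broken) = 1×197 + 1×355 + 6×D = 552 + 6D
Σ(formed) = 1×272 + 1×355 + 5×D + 1×376 = 1003 + 5D
ΔH = Σ(broken) − Σ(formed) = (552 + 6D) − (1003 + 5D) = −451 + D
Setting this equal to −44 kJ gives D = 407 kJ/mol.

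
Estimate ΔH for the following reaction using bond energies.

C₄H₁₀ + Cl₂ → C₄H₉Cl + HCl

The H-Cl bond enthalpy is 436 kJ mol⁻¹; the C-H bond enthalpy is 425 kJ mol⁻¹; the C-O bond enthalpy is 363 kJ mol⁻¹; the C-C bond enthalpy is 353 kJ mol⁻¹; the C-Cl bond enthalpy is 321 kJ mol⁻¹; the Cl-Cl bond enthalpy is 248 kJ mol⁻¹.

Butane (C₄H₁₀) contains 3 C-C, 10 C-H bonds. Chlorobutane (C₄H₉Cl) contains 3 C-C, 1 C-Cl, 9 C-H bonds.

Bonds broken (reactants):
  C-C: 3 × 353 = 1059
  C-H: 10 × 425 = 4250
  Cl-Cl: 1 × 248 = 248
  Σ(broken) = 5557 kJ
Bonds formed (products):
  C-C: 3 × 353 = 1059
  C-Cl: 1 × 321 = 321
  C-H: 9 × 425 = 3825
  H-Cl: 1 × 436 = 436
  Σ(formed) = 5641 kJ
ΔH = Σ(broken) − Σ(formed) = 5557 − 5641 = −84 kJ

ΔH ≈ −84 kJ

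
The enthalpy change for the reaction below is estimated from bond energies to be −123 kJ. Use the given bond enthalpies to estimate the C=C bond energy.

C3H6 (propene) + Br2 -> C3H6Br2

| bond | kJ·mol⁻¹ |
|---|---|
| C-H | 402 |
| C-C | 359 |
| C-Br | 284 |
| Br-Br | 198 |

Let D be the C=C bond energy.
Σ(broken) = 1×198 + 1×359 + 6×402 + 1×D = 2969 + D
Σ(formed) = 2×284 + 2×359 + 6×402 = 3698
ΔH = Σ(broken) − Σ(formed) = (2969 + D) − (3698) = −729 + D
Setting this equal to −123 kJ gives D = 606 kJ/mol.

D(C=C) ≈ 606 kJ/mol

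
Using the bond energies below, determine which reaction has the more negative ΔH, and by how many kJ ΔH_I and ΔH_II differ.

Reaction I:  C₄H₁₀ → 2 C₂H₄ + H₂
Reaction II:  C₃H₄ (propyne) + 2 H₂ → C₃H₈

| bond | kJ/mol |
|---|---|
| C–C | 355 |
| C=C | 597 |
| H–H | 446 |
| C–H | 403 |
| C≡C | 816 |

Reaction II, by 490 kJ

Reaction I:
  Bonds broken (reactants):
    C–C: 3 × 355 = 1065
    C–H: 10 × 403 = 4030
    Σ(broken) = 5095 kJ
  Bonds formed (products):
    C–H: 8 × 403 = 3224
    C=C: 2 × 597 = 1194
    H–H: 1 × 446 = 446
    Σ(formed) = 4864 kJ
  ΔH_I = 5095 − 4864 = +231 kJ
Reaction II:
  Bonds broken (reactants):
    C≡C: 1 × 816 = 816
    C–C: 1 × 355 = 355
    C–H: 4 × 403 = 1612
    H–H: 2 × 446 = 892
    Σ(broken) = 3675 kJ
  Bonds formed (products):
    C–C: 2 × 355 = 710
    C–H: 8 × 403 = 3224
    Σ(formed) = 3934 kJ
  ΔH_II = 3675 − 3934 = −259 kJ
ΔH_I − ΔH_II = +490 kJ, so reaction II has the more negative ΔH; |ΔH_I − ΔH_II| = 490 kJ.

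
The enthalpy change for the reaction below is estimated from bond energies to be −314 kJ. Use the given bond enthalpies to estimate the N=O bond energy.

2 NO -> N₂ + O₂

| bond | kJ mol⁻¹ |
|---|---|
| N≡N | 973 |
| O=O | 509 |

Let D be the N=O bond energy.
Σ(broken) = 2×D = 2D
Σ(formed) = 1×973 + 1×509 = 1482
ΔH = Σ(broken) − Σ(formed) = (2D) − (1482) = −1482 + 2D
Setting this equal to −314 kJ gives 2D = 1168, so D = 584 kJ/mol.

D(N=O) ≈ 584 kJ/mol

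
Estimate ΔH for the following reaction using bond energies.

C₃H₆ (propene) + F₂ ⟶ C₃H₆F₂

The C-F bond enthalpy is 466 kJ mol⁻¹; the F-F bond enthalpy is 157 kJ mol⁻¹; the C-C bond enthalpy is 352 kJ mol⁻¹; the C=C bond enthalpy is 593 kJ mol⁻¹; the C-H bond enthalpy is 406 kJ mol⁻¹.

ΔH ≈ −534 kJ

Bonds broken (reactants):
  C-C: 1 × 352 = 352
  C-H: 6 × 406 = 2436
  C=C: 1 × 593 = 593
  F-F: 1 × 157 = 157
  Σ(broken) = 3538 kJ
Bonds formed (products):
  C-C: 2 × 352 = 704
  C-F: 2 × 466 = 932
  C-H: 6 × 406 = 2436
  Σ(formed) = 4072 kJ
ΔH = Σ(broken) − Σ(formed) = 3538 − 4072 = −534 kJ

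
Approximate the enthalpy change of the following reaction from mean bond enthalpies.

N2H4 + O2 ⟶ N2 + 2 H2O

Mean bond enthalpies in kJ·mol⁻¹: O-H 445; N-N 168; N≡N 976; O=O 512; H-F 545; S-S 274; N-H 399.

Bonds broken (reactants):
  N-H: 4 × 399 = 1596
  N-N: 1 × 168 = 168
  O=O: 1 × 512 = 512
  Σ(broken) = 2276 kJ
Bonds formed (products):
  N≡N: 1 × 976 = 976
  O-H: 4 × 445 = 1780
  Σ(formed) = 2756 kJ
ΔH = Σ(broken) − Σ(formed) = 2276 − 2756 = −480 kJ

ΔH ≈ −480 kJ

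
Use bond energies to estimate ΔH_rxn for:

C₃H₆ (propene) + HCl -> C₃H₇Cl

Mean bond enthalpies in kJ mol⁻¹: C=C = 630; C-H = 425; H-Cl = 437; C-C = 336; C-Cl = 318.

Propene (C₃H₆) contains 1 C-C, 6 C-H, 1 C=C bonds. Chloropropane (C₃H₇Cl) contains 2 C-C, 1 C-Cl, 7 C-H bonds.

Bonds broken (reactants):
  C-C: 1 × 336 = 336
  C-H: 6 × 425 = 2550
  C=C: 1 × 630 = 630
  H-Cl: 1 × 437 = 437
  Σ(broken) = 3953 kJ
Bonds formed (products):
  C-C: 2 × 336 = 672
  C-Cl: 1 × 318 = 318
  C-H: 7 × 425 = 2975
  Σ(formed) = 3965 kJ
ΔH = Σ(broken) − Σ(formed) = 3953 − 3965 = −12 kJ

ΔH ≈ −12 kJ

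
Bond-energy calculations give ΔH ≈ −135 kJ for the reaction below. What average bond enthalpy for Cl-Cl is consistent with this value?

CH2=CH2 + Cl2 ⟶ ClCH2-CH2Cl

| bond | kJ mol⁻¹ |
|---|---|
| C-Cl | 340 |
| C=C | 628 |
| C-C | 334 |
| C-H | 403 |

D(Cl-Cl) ≈ 251 kJ/mol

Let D be the Cl-Cl bond energy.
Σ(broken) = 4×403 + 1×628 + 1×D = 2240 + D
Σ(formed) = 1×334 + 2×340 + 4×403 = 2626
ΔH = Σ(broken) − Σ(formed) = (2240 + D) − (2626) = −386 + D
Setting this equal to −135 kJ gives D = 251 kJ/mol.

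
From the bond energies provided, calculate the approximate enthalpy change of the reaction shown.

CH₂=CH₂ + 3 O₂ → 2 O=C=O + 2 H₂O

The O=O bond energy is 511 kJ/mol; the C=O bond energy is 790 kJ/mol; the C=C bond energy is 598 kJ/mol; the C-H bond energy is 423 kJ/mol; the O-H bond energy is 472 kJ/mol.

ΔH ≈ −1225 kJ

Bonds broken (reactants):
  C-H: 4 × 423 = 1692
  C=C: 1 × 598 = 598
  O=O: 3 × 511 = 1533
  Σ(broken) = 3823 kJ
Bonds formed (products):
  C=O: 4 × 790 = 3160
  O-H: 4 × 472 = 1888
  Σ(formed) = 5048 kJ
ΔH = Σ(broken) − Σ(formed) = 3823 − 5048 = −1225 kJ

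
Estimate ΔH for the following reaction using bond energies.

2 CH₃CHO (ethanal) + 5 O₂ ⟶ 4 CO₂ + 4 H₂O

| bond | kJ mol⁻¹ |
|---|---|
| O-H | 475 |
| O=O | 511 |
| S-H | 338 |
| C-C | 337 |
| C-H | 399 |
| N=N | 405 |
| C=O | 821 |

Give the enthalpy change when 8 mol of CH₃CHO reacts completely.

ΔH = −9220 kJ

Bonds broken (reactants):
  C-C: 2 × 337 = 674
  C-H: 8 × 399 = 3192
  C=O: 2 × 821 = 1642
  O=O: 5 × 511 = 2555
  Σ(broken) = 8063 kJ
Bonds formed (products):
  C=O: 8 × 821 = 6568
  O-H: 8 × 475 = 3800
  Σ(formed) = 10368 kJ
ΔH = Σ(broken) − Σ(formed) = 8063 − 10368 = −2305 kJ
For 4× the reaction as written: 4 × (−2305) = −9220 kJ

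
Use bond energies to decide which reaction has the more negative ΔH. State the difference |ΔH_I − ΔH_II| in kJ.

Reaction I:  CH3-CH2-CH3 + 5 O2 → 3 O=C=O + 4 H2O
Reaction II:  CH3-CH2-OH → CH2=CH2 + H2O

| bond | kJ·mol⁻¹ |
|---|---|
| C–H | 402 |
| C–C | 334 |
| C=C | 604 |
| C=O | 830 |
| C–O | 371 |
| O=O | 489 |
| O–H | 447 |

Reaction I, by 2283 kJ

Reaction I:
  Bonds broken (reactants):
    C–C: 2 × 334 = 668
    C–H: 8 × 402 = 3216
    O=O: 5 × 489 = 2445
    Σ(broken) = 6329 kJ
  Bonds formed (products):
    C=O: 6 × 830 = 4980
    O–H: 8 × 447 = 3576
    Σ(formed) = 8556 kJ
  ΔH_I = 6329 − 8556 = −2227 kJ
Reaction II:
  Bonds broken (reactants):
    C–C: 1 × 334 = 334
    C–H: 5 × 402 = 2010
    C–O: 1 × 371 = 371
    O–H: 1 × 447 = 447
    Σ(broken) = 3162 kJ
  Bonds formed (products):
    C–H: 4 × 402 = 1608
    C=C: 1 × 604 = 604
    O–H: 2 × 447 = 894
    Σ(formed) = 3106 kJ
  ΔH_II = 3162 − 3106 = +56 kJ
ΔH_I − ΔH_II = −2283 kJ, so reaction I has the more negative ΔH; |ΔH_I − ΔH_II| = 2283 kJ.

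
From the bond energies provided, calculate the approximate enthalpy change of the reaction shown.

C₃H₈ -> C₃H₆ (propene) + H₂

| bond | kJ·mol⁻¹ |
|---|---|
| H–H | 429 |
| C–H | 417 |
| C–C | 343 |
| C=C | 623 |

ΔH ≈ +125 kJ

Bonds broken (reactants):
  C–C: 2 × 343 = 686
  C–H: 8 × 417 = 3336
  Σ(broken) = 4022 kJ
Bonds formed (products):
  C–C: 1 × 343 = 343
  C–H: 6 × 417 = 2502
  C=C: 1 × 623 = 623
  H–H: 1 × 429 = 429
  Σ(formed) = 3897 kJ
ΔH = Σ(broken) − Σ(formed) = 4022 − 3897 = +125 kJ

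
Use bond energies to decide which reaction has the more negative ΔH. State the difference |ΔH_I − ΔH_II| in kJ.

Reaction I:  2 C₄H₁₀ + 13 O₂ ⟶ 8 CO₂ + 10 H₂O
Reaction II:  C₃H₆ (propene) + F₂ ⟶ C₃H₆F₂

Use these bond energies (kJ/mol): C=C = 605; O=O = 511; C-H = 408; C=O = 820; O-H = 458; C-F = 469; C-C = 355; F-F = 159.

Reaction I, by 4818 kJ

Reaction I:
  Bonds broken (reactants):
    C-C: 6 × 355 = 2130
    C-H: 20 × 408 = 8160
    O=O: 13 × 511 = 6643
    Σ(broken) = 16933 kJ
  Bonds formed (products):
    C=O: 16 × 820 = 13120
    O-H: 20 × 458 = 9160
    Σ(formed) = 22280 kJ
  ΔH_I = 16933 − 22280 = −5347 kJ
Reaction II:
  Bonds broken (reactants):
    C-C: 1 × 355 = 355
    C-H: 6 × 408 = 2448
    C=C: 1 × 605 = 605
    F-F: 1 × 159 = 159
    Σ(broken) = 3567 kJ
  Bonds formed (products):
    C-C: 2 × 355 = 710
    C-F: 2 × 469 = 938
    C-H: 6 × 408 = 2448
    Σ(formed) = 4096 kJ
  ΔH_II = 3567 − 4096 = −529 kJ
ΔH_I − ΔH_II = −4818 kJ, so reaction I has the more negative ΔH; |ΔH_I − ΔH_II| = 4818 kJ.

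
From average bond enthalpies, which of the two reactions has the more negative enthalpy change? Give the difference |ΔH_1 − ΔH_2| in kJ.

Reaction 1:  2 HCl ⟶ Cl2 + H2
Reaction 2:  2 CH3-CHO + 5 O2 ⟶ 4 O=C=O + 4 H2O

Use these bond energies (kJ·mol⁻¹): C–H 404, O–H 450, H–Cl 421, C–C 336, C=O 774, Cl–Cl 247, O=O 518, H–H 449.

Reaction 2, by 1896 kJ

Reaction 1:
  Bonds broken (reactants):
    H–Cl: 2 × 421 = 842
    Σ(broken) = 842 kJ
  Bonds formed (products):
    Cl–Cl: 1 × 247 = 247
    H–H: 1 × 449 = 449
    Σ(formed) = 696 kJ
  ΔH_1 = 842 − 696 = +146 kJ
Reaction 2:
  Bonds broken (reactants):
    C–C: 2 × 336 = 672
    C–H: 8 × 404 = 3232
    C=O: 2 × 774 = 1548
    O=O: 5 × 518 = 2590
    Σ(broken) = 8042 kJ
  Bonds formed (products):
    C=O: 8 × 774 = 6192
    O–H: 8 × 450 = 3600
    Σ(formed) = 9792 kJ
  ΔH_2 = 8042 − 9792 = −1750 kJ
ΔH_1 − ΔH_2 = +1896 kJ, so reaction 2 has the more negative ΔH; |ΔH_1 − ΔH_2| = 1896 kJ.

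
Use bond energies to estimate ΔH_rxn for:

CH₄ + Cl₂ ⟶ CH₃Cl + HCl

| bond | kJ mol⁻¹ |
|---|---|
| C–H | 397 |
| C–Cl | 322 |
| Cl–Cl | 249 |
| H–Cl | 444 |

ΔH ≈ −120 kJ

Bonds broken (reactants):
  C–H: 4 × 397 = 1588
  Cl–Cl: 1 × 249 = 249
  Σ(broken) = 1837 kJ
Bonds formed (products):
  C–Cl: 1 × 322 = 322
  C–H: 3 × 397 = 1191
  H–Cl: 1 × 444 = 444
  Σ(formed) = 1957 kJ
ΔH = Σ(broken) − Σ(formed) = 1837 − 1957 = −120 kJ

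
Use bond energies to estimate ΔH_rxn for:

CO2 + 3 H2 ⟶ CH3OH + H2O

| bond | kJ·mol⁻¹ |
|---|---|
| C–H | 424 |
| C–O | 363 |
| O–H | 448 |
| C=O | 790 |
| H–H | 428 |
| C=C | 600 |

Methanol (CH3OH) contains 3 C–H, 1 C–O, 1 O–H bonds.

Bonds broken (reactants):
  C=O: 2 × 790 = 1580
  H–H: 3 × 428 = 1284
  Σ(broken) = 2864 kJ
Bonds formed (products):
  C–H: 3 × 424 = 1272
  C–O: 1 × 363 = 363
  O–H: 3 × 448 = 1344
  Σ(formed) = 2979 kJ
ΔH = Σ(broken) − Σ(formed) = 2864 − 2979 = −115 kJ

ΔH ≈ −115 kJ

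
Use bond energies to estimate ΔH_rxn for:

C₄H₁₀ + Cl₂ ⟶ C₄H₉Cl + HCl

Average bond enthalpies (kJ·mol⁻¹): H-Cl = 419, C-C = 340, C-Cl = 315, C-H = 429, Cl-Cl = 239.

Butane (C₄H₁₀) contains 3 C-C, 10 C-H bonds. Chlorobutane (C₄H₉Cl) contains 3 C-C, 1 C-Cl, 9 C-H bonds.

Bonds broken (reactants):
  C-C: 3 × 340 = 1020
  C-H: 10 × 429 = 4290
  Cl-Cl: 1 × 239 = 239
  Σ(broken) = 5549 kJ
Bonds formed (products):
  C-C: 3 × 340 = 1020
  C-Cl: 1 × 315 = 315
  C-H: 9 × 429 = 3861
  H-Cl: 1 × 419 = 419
  Σ(formed) = 5615 kJ
ΔH = Σ(broken) − Σ(formed) = 5549 − 5615 = −66 kJ

ΔH ≈ −66 kJ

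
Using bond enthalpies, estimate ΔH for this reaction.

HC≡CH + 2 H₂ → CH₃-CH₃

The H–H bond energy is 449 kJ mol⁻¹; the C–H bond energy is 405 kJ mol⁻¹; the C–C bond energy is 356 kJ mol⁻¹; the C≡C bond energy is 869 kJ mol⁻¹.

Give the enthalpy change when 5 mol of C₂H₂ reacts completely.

ΔH = −1045 kJ

Bonds broken (reactants):
  C≡C: 1 × 869 = 869
  C–H: 2 × 405 = 810
  H–H: 2 × 449 = 898
  Σ(broken) = 2577 kJ
Bonds formed (products):
  C–C: 1 × 356 = 356
  C–H: 6 × 405 = 2430
  Σ(formed) = 2786 kJ
ΔH = Σ(broken) − Σ(formed) = 2577 − 2786 = −209 kJ
For 5× the reaction as written: 5 × (−209) = −1045 kJ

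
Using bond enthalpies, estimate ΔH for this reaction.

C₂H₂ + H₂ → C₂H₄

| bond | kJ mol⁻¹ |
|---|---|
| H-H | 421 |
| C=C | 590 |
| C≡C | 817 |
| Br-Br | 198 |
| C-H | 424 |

ΔH ≈ −200 kJ

Bonds broken (reactants):
  C≡C: 1 × 817 = 817
  C-H: 2 × 424 = 848
  H-H: 1 × 421 = 421
  Σ(broken) = 2086 kJ
Bonds formed (products):
  C-H: 4 × 424 = 1696
  C=C: 1 × 590 = 590
  Σ(formed) = 2286 kJ
ΔH = Σ(broken) − Σ(formed) = 2086 − 2286 = −200 kJ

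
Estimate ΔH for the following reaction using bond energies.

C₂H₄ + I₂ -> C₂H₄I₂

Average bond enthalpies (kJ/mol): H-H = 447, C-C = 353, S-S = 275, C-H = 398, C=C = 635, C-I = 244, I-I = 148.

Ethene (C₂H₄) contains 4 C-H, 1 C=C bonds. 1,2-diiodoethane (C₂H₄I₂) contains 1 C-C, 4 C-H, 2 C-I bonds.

Bonds broken (reactants):
  C-H: 4 × 398 = 1592
  C=C: 1 × 635 = 635
  I-I: 1 × 148 = 148
  Σ(broken) = 2375 kJ
Bonds formed (products):
  C-C: 1 × 353 = 353
  C-H: 4 × 398 = 1592
  C-I: 2 × 244 = 488
  Σ(formed) = 2433 kJ
ΔH = Σ(broken) − Σ(formed) = 2375 − 2433 = −58 kJ

ΔH ≈ −58 kJ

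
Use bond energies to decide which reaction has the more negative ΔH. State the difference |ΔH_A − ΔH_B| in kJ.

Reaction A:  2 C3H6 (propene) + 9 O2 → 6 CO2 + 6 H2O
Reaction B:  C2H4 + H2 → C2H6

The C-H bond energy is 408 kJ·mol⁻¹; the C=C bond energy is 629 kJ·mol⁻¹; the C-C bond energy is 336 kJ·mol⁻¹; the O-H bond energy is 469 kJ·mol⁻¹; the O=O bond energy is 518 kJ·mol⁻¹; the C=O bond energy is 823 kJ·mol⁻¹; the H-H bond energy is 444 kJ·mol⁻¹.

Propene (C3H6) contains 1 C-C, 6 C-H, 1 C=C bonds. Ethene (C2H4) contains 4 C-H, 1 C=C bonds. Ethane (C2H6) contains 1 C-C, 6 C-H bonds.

Reaction A:
  Bonds broken (reactants):
    C-C: 2 × 336 = 672
    C-H: 12 × 408 = 4896
    C=C: 2 × 629 = 1258
    O=O: 9 × 518 = 4662
    Σ(broken) = 11488 kJ
  Bonds formed (products):
    C=O: 12 × 823 = 9876
    O-H: 12 × 469 = 5628
    Σ(formed) = 15504 kJ
  ΔH_A = 11488 − 15504 = −4016 kJ
Reaction B:
  Bonds broken (reactants):
    C-H: 4 × 408 = 1632
    C=C: 1 × 629 = 629
    H-H: 1 × 444 = 444
    Σ(broken) = 2705 kJ
  Bonds formed (products):
    C-C: 1 × 336 = 336
    C-H: 6 × 408 = 2448
    Σ(formed) = 2784 kJ
  ΔH_B = 2705 − 2784 = −79 kJ
ΔH_A − ΔH_B = −3937 kJ, so reaction A has the more negative ΔH; |ΔH_A − ΔH_B| = 3937 kJ.

Reaction A, by 3937 kJ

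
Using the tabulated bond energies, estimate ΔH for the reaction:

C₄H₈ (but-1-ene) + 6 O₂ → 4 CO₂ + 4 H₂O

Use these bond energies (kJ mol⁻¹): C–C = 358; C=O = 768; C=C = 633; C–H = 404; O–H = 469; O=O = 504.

ΔH ≈ −2291 kJ

Bonds broken (reactants):
  C–C: 2 × 358 = 716
  C–H: 8 × 404 = 3232
  C=C: 1 × 633 = 633
  O=O: 6 × 504 = 3024
  Σ(broken) = 7605 kJ
Bonds formed (products):
  C=O: 8 × 768 = 6144
  O–H: 8 × 469 = 3752
  Σ(formed) = 9896 kJ
ΔH = Σ(broken) − Σ(formed) = 7605 − 9896 = −2291 kJ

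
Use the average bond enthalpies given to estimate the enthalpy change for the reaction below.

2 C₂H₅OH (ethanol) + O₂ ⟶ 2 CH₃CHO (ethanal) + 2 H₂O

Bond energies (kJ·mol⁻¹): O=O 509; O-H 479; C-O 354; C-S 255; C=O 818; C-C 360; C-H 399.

Bonds broken (reactants):
  C-C: 2 × 360 = 720
  C-H: 10 × 399 = 3990
  C-O: 2 × 354 = 708
  O-H: 2 × 479 = 958
  O=O: 1 × 509 = 509
  Σ(broken) = 6885 kJ
Bonds formed (products):
  C-C: 2 × 360 = 720
  C-H: 8 × 399 = 3192
  C=O: 2 × 818 = 1636
  O-H: 4 × 479 = 1916
  Σ(formed) = 7464 kJ
ΔH = Σ(broken) − Σ(formed) = 6885 − 7464 = −579 kJ

ΔH ≈ −579 kJ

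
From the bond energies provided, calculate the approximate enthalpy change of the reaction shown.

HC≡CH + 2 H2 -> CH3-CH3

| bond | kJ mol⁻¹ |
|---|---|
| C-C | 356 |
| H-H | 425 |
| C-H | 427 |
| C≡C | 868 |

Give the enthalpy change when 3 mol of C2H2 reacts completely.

ΔH = −1038 kJ

Bonds broken (reactants):
  C≡C: 1 × 868 = 868
  C-H: 2 × 427 = 854
  H-H: 2 × 425 = 850
  Σ(broken) = 2572 kJ
Bonds formed (products):
  C-C: 1 × 356 = 356
  C-H: 6 × 427 = 2562
  Σ(formed) = 2918 kJ
ΔH = Σ(broken) − Σ(formed) = 2572 − 2918 = −346 kJ
For 3× the reaction as written: 3 × (−346) = −1038 kJ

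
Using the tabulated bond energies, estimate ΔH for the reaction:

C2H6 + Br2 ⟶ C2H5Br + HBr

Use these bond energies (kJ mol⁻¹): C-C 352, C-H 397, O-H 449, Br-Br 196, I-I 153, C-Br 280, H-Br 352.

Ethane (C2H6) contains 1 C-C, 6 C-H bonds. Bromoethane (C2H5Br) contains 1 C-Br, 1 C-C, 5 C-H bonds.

ΔH ≈ −39 kJ

Bonds broken (reactants):
  Br-Br: 1 × 196 = 196
  C-C: 1 × 352 = 352
  C-H: 6 × 397 = 2382
  Σ(broken) = 2930 kJ
Bonds formed (products):
  C-Br: 1 × 280 = 280
  C-C: 1 × 352 = 352
  C-H: 5 × 397 = 1985
  H-Br: 1 × 352 = 352
  Σ(formed) = 2969 kJ
ΔH = Σ(broken) − Σ(formed) = 2930 − 2969 = −39 kJ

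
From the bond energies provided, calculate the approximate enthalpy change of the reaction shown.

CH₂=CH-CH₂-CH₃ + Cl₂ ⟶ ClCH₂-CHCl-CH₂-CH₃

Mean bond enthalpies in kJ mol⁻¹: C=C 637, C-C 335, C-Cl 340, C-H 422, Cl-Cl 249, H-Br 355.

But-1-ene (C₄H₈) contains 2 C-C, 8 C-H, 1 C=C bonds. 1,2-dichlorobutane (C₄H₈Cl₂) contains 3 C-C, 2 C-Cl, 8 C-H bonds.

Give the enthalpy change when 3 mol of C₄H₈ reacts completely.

Bonds broken (reactants):
  C-C: 2 × 335 = 670
  C-H: 8 × 422 = 3376
  C=C: 1 × 637 = 637
  Cl-Cl: 1 × 249 = 249
  Σ(broken) = 4932 kJ
Bonds formed (products):
  C-C: 3 × 335 = 1005
  C-Cl: 2 × 340 = 680
  C-H: 8 × 422 = 3376
  Σ(formed) = 5061 kJ
ΔH = Σ(broken) − Σ(formed) = 4932 − 5061 = −129 kJ
For 3× the reaction as written: 3 × (−129) = −387 kJ

ΔH = −387 kJ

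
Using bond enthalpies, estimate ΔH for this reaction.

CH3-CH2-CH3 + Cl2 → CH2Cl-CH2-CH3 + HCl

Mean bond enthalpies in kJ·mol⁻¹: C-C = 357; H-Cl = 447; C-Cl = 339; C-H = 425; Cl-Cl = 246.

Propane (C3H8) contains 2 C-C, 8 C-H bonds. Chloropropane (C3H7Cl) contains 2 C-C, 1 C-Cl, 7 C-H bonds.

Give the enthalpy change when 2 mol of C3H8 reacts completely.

Bonds broken (reactants):
  C-C: 2 × 357 = 714
  C-H: 8 × 425 = 3400
  Cl-Cl: 1 × 246 = 246
  Σ(broken) = 4360 kJ
Bonds formed (products):
  C-C: 2 × 357 = 714
  C-Cl: 1 × 339 = 339
  C-H: 7 × 425 = 2975
  H-Cl: 1 × 447 = 447
  Σ(formed) = 4475 kJ
ΔH = Σ(broken) − Σ(formed) = 4360 − 4475 = −115 kJ
For 2× the reaction as written: 2 × (−115) = −230 kJ

ΔH = −230 kJ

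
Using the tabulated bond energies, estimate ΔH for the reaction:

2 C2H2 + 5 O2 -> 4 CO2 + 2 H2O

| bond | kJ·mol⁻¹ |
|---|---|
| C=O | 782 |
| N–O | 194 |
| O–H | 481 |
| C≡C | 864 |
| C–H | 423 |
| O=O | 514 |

ΔH ≈ −2190 kJ

Bonds broken (reactants):
  C≡C: 2 × 864 = 1728
  C–H: 4 × 423 = 1692
  O=O: 5 × 514 = 2570
  Σ(broken) = 5990 kJ
Bonds formed (products):
  C=O: 8 × 782 = 6256
  O–H: 4 × 481 = 1924
  Σ(formed) = 8180 kJ
ΔH = Σ(broken) − Σ(formed) = 5990 − 8180 = −2190 kJ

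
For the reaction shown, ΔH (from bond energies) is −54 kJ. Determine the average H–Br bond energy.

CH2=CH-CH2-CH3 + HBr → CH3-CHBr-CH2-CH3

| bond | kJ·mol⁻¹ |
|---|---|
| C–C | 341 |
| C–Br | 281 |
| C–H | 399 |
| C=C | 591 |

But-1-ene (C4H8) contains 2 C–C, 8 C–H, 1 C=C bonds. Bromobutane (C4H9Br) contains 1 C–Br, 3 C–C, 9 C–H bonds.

D(H–Br) ≈ 376 kJ/mol

Let D be the H–Br bond energy.
Σ(broken) = 2×341 + 8×399 + 1×591 + 1×D = 4465 + D
Σ(formed) = 1×281 + 3×341 + 9×399 = 4895
ΔH = Σ(broken) − Σ(formed) = (4465 + D) − (4895) = −430 + D
Setting this equal to −54 kJ gives D = 376 kJ/mol.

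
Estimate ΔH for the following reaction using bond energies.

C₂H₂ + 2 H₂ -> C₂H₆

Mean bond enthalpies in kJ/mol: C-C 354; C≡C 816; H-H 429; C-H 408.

ΔH ≈ −312 kJ

Bonds broken (reactants):
  C≡C: 1 × 816 = 816
  C-H: 2 × 408 = 816
  H-H: 2 × 429 = 858
  Σ(broken) = 2490 kJ
Bonds formed (products):
  C-C: 1 × 354 = 354
  C-H: 6 × 408 = 2448
  Σ(formed) = 2802 kJ
ΔH = Σ(broken) − Σ(formed) = 2490 − 2802 = −312 kJ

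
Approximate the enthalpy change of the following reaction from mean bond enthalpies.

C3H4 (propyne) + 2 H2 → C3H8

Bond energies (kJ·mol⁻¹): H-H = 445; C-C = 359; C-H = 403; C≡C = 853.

Bonds broken (reactants):
  C≡C: 1 × 853 = 853
  C-C: 1 × 359 = 359
  C-H: 4 × 403 = 1612
  H-H: 2 × 445 = 890
  Σ(broken) = 3714 kJ
Bonds formed (products):
  C-C: 2 × 359 = 718
  C-H: 8 × 403 = 3224
  Σ(formed) = 3942 kJ
ΔH = Σ(broken) − Σ(formed) = 3714 − 3942 = −228 kJ

ΔH ≈ −228 kJ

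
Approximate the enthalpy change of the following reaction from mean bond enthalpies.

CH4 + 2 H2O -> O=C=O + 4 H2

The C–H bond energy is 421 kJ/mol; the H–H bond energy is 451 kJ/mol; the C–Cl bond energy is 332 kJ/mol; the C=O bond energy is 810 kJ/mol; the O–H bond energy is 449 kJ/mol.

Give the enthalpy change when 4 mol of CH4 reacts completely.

ΔH = +224 kJ

Bonds broken (reactants):
  C–H: 4 × 421 = 1684
  O–H: 4 × 449 = 1796
  Σ(broken) = 3480 kJ
Bonds formed (products):
  C=O: 2 × 810 = 1620
  H–H: 4 × 451 = 1804
  Σ(formed) = 3424 kJ
ΔH = Σ(broken) − Σ(formed) = 3480 − 3424 = +56 kJ
For 4× the reaction as written: 4 × (+56) = +224 kJ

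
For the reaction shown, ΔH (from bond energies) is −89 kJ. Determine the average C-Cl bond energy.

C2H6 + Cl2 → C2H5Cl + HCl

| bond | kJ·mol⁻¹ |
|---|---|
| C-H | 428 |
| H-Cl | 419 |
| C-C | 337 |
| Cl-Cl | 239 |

Let D be the C-Cl bond energy.
Σ(broken) = 1×337 + 6×428 + 1×239 = 3144
Σ(formed) = 1×337 + 1×D + 5×428 + 1×419 = 2896 + D
ΔH = Σ(broken) − Σ(formed) = (3144) − (2896 + D) = +248 − D
Setting this equal to −89 kJ gives D = 337 kJ/mol.

D(C-Cl) ≈ 337 kJ/mol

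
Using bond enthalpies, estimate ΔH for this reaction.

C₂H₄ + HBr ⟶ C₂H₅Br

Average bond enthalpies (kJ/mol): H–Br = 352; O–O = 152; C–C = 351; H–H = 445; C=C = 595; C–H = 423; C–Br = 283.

Bonds broken (reactants):
  C–H: 4 × 423 = 1692
  C=C: 1 × 595 = 595
  H–Br: 1 × 352 = 352
  Σ(broken) = 2639 kJ
Bonds formed (products):
  C–Br: 1 × 283 = 283
  C–C: 1 × 351 = 351
  C–H: 5 × 423 = 2115
  Σ(formed) = 2749 kJ
ΔH = Σ(broken) − Σ(formed) = 2639 − 2749 = −110 kJ

ΔH ≈ −110 kJ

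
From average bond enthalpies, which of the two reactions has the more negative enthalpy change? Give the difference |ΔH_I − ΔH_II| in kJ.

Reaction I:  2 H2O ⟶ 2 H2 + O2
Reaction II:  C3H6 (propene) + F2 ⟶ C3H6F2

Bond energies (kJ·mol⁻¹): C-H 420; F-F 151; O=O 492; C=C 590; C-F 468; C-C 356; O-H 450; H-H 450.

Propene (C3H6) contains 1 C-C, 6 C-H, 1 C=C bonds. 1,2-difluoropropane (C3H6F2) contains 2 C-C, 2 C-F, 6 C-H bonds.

Reaction I:
  Bonds broken (reactants):
    O-H: 4 × 450 = 1800
    Σ(broken) = 1800 kJ
  Bonds formed (products):
    H-H: 2 × 450 = 900
    O=O: 1 × 492 = 492
    Σ(formed) = 1392 kJ
  ΔH_I = 1800 − 1392 = +408 kJ
Reaction II:
  Bonds broken (reactants):
    C-C: 1 × 356 = 356
    C-H: 6 × 420 = 2520
    C=C: 1 × 590 = 590
    F-F: 1 × 151 = 151
    Σ(broken) = 3617 kJ
  Bonds formed (products):
    C-C: 2 × 356 = 712
    C-F: 2 × 468 = 936
    C-H: 6 × 420 = 2520
    Σ(formed) = 4168 kJ
  ΔH_II = 3617 − 4168 = −551 kJ
ΔH_I − ΔH_II = +959 kJ, so reaction II has the more negative ΔH; |ΔH_I − ΔH_II| = 959 kJ.

Reaction II, by 959 kJ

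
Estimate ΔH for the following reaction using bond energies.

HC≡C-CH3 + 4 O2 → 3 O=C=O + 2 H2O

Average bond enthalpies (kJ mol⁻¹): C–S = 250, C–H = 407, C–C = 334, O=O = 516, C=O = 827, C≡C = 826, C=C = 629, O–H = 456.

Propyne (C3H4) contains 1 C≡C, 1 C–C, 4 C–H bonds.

ΔH ≈ −1934 kJ

Bonds broken (reactants):
  C≡C: 1 × 826 = 826
  C–C: 1 × 334 = 334
  C–H: 4 × 407 = 1628
  O=O: 4 × 516 = 2064
  Σ(broken) = 4852 kJ
Bonds formed (products):
  C=O: 6 × 827 = 4962
  O–H: 4 × 456 = 1824
  Σ(formed) = 6786 kJ
ΔH = Σ(broken) − Σ(formed) = 4852 − 6786 = −1934 kJ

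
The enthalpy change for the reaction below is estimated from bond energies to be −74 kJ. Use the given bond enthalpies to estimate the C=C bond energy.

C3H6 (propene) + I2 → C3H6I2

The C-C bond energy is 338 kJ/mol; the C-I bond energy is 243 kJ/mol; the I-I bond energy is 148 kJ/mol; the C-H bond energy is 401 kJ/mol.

D(C=C) ≈ 602 kJ/mol

Let D be the C=C bond energy.
Σ(broken) = 1×338 + 6×401 + 1×D + 1×148 = 2892 + D
Σ(formed) = 2×338 + 6×401 + 2×243 = 3568
ΔH = Σ(broken) − Σ(formed) = (2892 + D) − (3568) = −676 + D
Setting this equal to −74 kJ gives D = 602 kJ/mol.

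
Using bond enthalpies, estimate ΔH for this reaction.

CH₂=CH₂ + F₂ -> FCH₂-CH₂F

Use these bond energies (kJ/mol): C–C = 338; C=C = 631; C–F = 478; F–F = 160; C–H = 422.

Bonds broken (reactants):
  C–H: 4 × 422 = 1688
  C=C: 1 × 631 = 631
  F–F: 1 × 160 = 160
  Σ(broken) = 2479 kJ
Bonds formed (products):
  C–C: 1 × 338 = 338
  C–F: 2 × 478 = 956
  C–H: 4 × 422 = 1688
  Σ(formed) = 2982 kJ
ΔH = Σ(broken) − Σ(formed) = 2479 − 2982 = −503 kJ

ΔH ≈ −503 kJ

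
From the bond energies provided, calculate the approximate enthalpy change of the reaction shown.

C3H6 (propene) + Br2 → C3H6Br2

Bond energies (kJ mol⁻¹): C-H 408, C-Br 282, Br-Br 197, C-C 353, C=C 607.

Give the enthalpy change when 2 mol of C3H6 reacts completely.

ΔH = −226 kJ

Bonds broken (reactants):
  Br-Br: 1 × 197 = 197
  C-C: 1 × 353 = 353
  C-H: 6 × 408 = 2448
  C=C: 1 × 607 = 607
  Σ(broken) = 3605 kJ
Bonds formed (products):
  C-Br: 2 × 282 = 564
  C-C: 2 × 353 = 706
  C-H: 6 × 408 = 2448
  Σ(formed) = 3718 kJ
ΔH = Σ(broken) − Σ(formed) = 3605 − 3718 = −113 kJ
For 2× the reaction as written: 2 × (−113) = −226 kJ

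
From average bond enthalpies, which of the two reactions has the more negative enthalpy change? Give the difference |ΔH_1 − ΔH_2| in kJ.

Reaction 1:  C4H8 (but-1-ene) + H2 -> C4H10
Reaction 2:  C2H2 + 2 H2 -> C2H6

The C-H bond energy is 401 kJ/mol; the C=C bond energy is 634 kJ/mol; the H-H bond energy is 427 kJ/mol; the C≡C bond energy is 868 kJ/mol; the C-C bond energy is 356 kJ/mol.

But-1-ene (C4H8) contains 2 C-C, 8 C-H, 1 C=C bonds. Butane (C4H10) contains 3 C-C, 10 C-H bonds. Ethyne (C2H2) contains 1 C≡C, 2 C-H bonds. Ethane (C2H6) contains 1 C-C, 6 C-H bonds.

Reaction 2, by 141 kJ

Reaction 1:
  Bonds broken (reactants):
    C-C: 2 × 356 = 712
    C-H: 8 × 401 = 3208
    C=C: 1 × 634 = 634
    H-H: 1 × 427 = 427
    Σ(broken) = 4981 kJ
  Bonds formed (products):
    C-C: 3 × 356 = 1068
    C-H: 10 × 401 = 4010
    Σ(formed) = 5078 kJ
  ΔH_1 = 4981 − 5078 = −97 kJ
Reaction 2:
  Bonds broken (reactants):
    C≡C: 1 × 868 = 868
    C-H: 2 × 401 = 802
    H-H: 2 × 427 = 854
    Σ(broken) = 2524 kJ
  Bonds formed (products):
    C-C: 1 × 356 = 356
    C-H: 6 × 401 = 2406
    Σ(formed) = 2762 kJ
  ΔH_2 = 2524 − 2762 = −238 kJ
ΔH_1 − ΔH_2 = +141 kJ, so reaction 2 has the more negative ΔH; |ΔH_1 − ΔH_2| = 141 kJ.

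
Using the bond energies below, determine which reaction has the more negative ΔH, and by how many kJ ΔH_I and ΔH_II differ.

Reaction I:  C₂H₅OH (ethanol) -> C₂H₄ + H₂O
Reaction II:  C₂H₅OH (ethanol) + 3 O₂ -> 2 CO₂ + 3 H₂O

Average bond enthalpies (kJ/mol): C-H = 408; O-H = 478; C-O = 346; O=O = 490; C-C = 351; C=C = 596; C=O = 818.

Reaction I:
  Bonds broken (reactants):
    C-C: 1 × 351 = 351
    C-H: 5 × 408 = 2040
    C-O: 1 × 346 = 346
    O-H: 1 × 478 = 478
    Σ(broken) = 3215 kJ
  Bonds formed (products):
    C-H: 4 × 408 = 1632
    C=C: 1 × 596 = 596
    O-H: 2 × 478 = 956
    Σ(formed) = 3184 kJ
  ΔH_I = 3215 − 3184 = +31 kJ
Reaction II:
  Bonds broken (reactants):
    C-C: 1 × 351 = 351
    C-H: 5 × 408 = 2040
    C-O: 1 × 346 = 346
    O-H: 1 × 478 = 478
    O=O: 3 × 490 = 1470
    Σ(broken) = 4685 kJ
  Bonds formed (products):
    C=O: 4 × 818 = 3272
    O-H: 6 × 478 = 2868
    Σ(formed) = 6140 kJ
  ΔH_II = 4685 − 6140 = −1455 kJ
ΔH_I − ΔH_II = +1486 kJ, so reaction II has the more negative ΔH; |ΔH_I − ΔH_II| = 1486 kJ.

Reaction II, by 1486 kJ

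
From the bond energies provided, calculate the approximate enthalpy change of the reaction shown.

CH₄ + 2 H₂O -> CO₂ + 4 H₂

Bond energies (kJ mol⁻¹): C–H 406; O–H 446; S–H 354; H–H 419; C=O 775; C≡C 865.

Bonds broken (reactants):
  C–H: 4 × 406 = 1624
  O–H: 4 × 446 = 1784
  Σ(broken) = 3408 kJ
Bonds formed (products):
  C=O: 2 × 775 = 1550
  H–H: 4 × 419 = 1676
  Σ(formed) = 3226 kJ
ΔH = Σ(broken) − Σ(formed) = 3408 − 3226 = +182 kJ

ΔH ≈ +182 kJ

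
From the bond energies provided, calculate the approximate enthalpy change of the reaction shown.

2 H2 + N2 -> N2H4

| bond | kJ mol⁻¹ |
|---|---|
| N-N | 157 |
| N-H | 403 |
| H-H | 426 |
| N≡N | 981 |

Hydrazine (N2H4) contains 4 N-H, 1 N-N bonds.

Bonds broken (reactants):
  H-H: 2 × 426 = 852
  N≡N: 1 × 981 = 981
  Σ(broken) = 1833 kJ
Bonds formed (products):
  N-H: 4 × 403 = 1612
  N-N: 1 × 157 = 157
  Σ(formed) = 1769 kJ
ΔH = Σ(broken) − Σ(formed) = 1833 − 1769 = +64 kJ

ΔH ≈ +64 kJ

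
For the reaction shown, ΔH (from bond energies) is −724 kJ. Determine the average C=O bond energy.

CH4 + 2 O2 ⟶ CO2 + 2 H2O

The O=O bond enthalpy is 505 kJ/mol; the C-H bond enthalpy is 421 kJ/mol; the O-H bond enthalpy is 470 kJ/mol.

Let D be the C=O bond energy.
Σ(broken) = 4×421 + 2×505 = 2694
Σ(formed) = 2×D + 4×470 = 1880 + 2D
ΔH = Σ(broken) − Σ(formed) = (2694) − (1880 + 2D) = +814 − 2D
Setting this equal to −724 kJ gives 2D = 1538, so D = 769 kJ/mol.

D(C=O) ≈ 769 kJ/mol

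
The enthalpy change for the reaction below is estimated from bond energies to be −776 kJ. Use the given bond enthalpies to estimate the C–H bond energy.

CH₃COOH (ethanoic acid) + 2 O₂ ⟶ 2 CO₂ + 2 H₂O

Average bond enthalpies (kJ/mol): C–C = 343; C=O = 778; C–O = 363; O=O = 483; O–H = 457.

D(C–H) ≈ 419 kJ/mol

Let D be the C–H bond energy.
Σ(broken) = 1×343 + 3×D + 1×363 + 1×778 + 1×457 + 2×483 = 2907 + 3D
Σ(formed) = 4×778 + 4×457 = 4940
ΔH = Σ(broken) − Σ(formed) = (2907 + 3D) − (4940) = −2033 + 3D
Setting this equal to −776 kJ gives 3D = 1257, so D = 419 kJ/mol.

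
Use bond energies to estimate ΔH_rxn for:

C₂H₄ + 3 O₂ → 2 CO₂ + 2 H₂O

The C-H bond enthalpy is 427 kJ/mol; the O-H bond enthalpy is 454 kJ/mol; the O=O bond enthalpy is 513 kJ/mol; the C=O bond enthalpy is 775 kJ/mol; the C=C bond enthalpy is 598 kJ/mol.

Bonds broken (reactants):
  C-H: 4 × 427 = 1708
  C=C: 1 × 598 = 598
  O=O: 3 × 513 = 1539
  Σ(broken) = 3845 kJ
Bonds formed (products):
  C=O: 4 × 775 = 3100
  O-H: 4 × 454 = 1816
  Σ(formed) = 4916 kJ
ΔH = Σ(broken) − Σ(formed) = 3845 − 4916 = −1071 kJ

ΔH ≈ −1071 kJ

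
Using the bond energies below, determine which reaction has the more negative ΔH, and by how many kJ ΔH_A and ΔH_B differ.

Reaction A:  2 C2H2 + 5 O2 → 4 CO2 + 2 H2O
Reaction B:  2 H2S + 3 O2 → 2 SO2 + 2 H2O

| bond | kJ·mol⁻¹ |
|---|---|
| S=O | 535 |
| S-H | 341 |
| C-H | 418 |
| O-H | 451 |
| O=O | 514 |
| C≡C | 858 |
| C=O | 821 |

Reaction A:
  Bonds broken (reactants):
    C≡C: 2 × 858 = 1716
    C-H: 4 × 418 = 1672
    O=O: 5 × 514 = 2570
    Σ(broken) = 5958 kJ
  Bonds formed (products):
    C=O: 8 × 821 = 6568
    O-H: 4 × 451 = 1804
    Σ(formed) = 8372 kJ
  ΔH_A = 5958 − 8372 = −2414 kJ
Reaction B:
  Bonds broken (reactants):
    O=O: 3 × 514 = 1542
    S-H: 4 × 341 = 1364
    Σ(broken) = 2906 kJ
  Bonds formed (products):
    O-H: 4 × 451 = 1804
    S=O: 4 × 535 = 2140
    Σ(formed) = 3944 kJ
  ΔH_B = 2906 − 3944 = −1038 kJ
ΔH_A − ΔH_B = −1376 kJ, so reaction A has the more negative ΔH; |ΔH_A − ΔH_B| = 1376 kJ.

Reaction A, by 1376 kJ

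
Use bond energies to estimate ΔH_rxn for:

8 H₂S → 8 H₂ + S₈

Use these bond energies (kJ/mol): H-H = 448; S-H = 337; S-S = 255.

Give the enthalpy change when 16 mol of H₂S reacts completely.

Bonds broken (reactants):
  S-H: 16 × 337 = 5392
  Σ(broken) = 5392 kJ
Bonds formed (products):
  H-H: 8 × 448 = 3584
  S-S: 8 × 255 = 2040
  Σ(formed) = 5624 kJ
ΔH = Σ(broken) − Σ(formed) = 5392 − 5624 = −232 kJ
For 2× the reaction as written: 2 × (−232) = −464 kJ

ΔH = −464 kJ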